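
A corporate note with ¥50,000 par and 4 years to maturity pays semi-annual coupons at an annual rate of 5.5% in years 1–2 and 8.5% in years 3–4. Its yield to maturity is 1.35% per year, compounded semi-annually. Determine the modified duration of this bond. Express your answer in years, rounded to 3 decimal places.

3.630 years

Periodic yield y = 0.00675. First find Macaulay duration:
  t   CF        PV=CF/(1+0.00675)^t    t·PV
  1     1,375.00     1,365.7810     1,365.7810
  2     1,375.00     1,356.6238     2,713.2475
  3     1,375.00     1,347.5280     4,042.5839
  4     1,375.00     1,338.4931     5,353.9725
  5     2,125.00     2,054.7110    10,273.5549
  6     2,125.00     2,040.9347    12,245.6081
  7     2,125.00     2,027.2507    14,190.7551
  8    52,125.00    49,393.8595   395,150.8757
  Σ                 60,925.1817   445,336.3787
P = 60,925.1817; Macaulay duration = 445,336.3787 / 60,925.1817 = 7.30956 half-year periods = 3.65478 years.
Modified duration = D_Mac / (1 + y) = 3.65478 / 1.00675 = 3.63028 years.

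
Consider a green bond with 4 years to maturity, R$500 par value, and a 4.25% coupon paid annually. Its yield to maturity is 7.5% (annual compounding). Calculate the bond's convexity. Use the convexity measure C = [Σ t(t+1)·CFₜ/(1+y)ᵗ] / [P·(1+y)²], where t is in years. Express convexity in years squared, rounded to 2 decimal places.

15.85

With y = 0.075:
  t   CF        PV=CF/(1+0.075)^t    t·PV        t(t+1)·PV
  1        21.25        19.7674        19.7674          39.5349
  2        21.25        18.3883        36.7766         110.3299
  3        21.25        17.1054        51.3162         205.2649
  4       521.25       390.3123     1,561.2491       7,806.2455
  Σ                    445.5734     1,669.1094       8,161.3753
P = 445.5734.
Convexity = Σ t(t+1)·PV / [P·(1+y)²] = 8,161.3753 / (445.5734 × 1.155625) = 15.84992.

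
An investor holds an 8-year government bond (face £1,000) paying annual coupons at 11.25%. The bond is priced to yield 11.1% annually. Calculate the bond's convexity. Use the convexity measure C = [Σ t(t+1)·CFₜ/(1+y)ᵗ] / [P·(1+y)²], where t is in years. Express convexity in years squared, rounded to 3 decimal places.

36.372

With y = 0.111:
  t   CF        PV=CF/(1+0.111)^t    t·PV        t(t+1)·PV
  1       112.50       101.2601       101.2601         202.5203
  2       112.50        91.1432       182.2865         546.8594
  3       112.50        82.0371       246.1113         984.4453
  4       112.50        73.8408       295.3631       1,476.8156
  5       112.50        66.4634       332.3168       1,993.9005
  6       112.50        59.8230       358.9380       2,512.5659
  7       112.50        53.8461       376.9226       3,015.3806
  8     1,112.50       479.2781     3,834.2245      34,508.0203
  Σ                  1,007.6917     5,727.4228      45,240.5078
P = 1,007.6917.
Convexity = Σ t(t+1)·PV / [P·(1+y)²] = 45,240.5078 / (1,007.6917 × 1.234321) = 36.37237.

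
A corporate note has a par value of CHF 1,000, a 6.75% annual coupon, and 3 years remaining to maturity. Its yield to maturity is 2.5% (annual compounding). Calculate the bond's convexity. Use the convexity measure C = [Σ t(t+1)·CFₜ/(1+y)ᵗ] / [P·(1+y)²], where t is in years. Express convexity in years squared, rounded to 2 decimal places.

With y = 0.025:
  t   CF        PV=CF/(1+0.025)^t    t·PV        t(t+1)·PV
  1        67.50        65.8537        65.8537         131.7073
  2        67.50        64.2475       128.4949         385.4848
  3     1,067.50       991.2799     2,973.8396      11,895.3585
  Σ                  1,121.3810     3,168.1882      12,412.5506
P = 1,121.3810.
Convexity = Σ t(t+1)·PV / [P·(1+y)²] = 12,412.5506 / (1,121.3810 × 1.050625) = 10.53562.

10.54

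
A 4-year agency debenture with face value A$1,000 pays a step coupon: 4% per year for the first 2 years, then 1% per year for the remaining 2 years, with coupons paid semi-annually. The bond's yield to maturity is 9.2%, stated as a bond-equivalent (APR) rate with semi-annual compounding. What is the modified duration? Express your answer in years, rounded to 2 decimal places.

3.57 years

Periodic yield y = 0.046. First find Macaulay duration:
  t   CF        PV=CF/(1+0.046)^t    t·PV
  1        20.00        19.1205        19.1205
  2        20.00        18.2796        36.5592
  3        20.00        17.4757        52.4271
  4        20.00        16.7072        66.8287
  5         5.00         3.9931        19.9656
  6         5.00         3.8175        22.9050
  7         5.00         3.6496        25.5474
  8     1,005.00       701.3141     5,610.5130
  Σ                    784.3573     5,853.8665
P = 784.3573; Macaulay duration = 5,853.8665 / 784.3573 = 7.46326 half-year periods = 3.73163 years.
Modified duration = D_Mac / (1 + y) = 3.73163 / 1.046 = 3.56753 years.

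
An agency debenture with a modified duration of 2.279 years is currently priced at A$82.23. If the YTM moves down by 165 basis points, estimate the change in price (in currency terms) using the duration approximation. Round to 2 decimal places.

Duration approximation: ΔP/P ≈ -D_mod · Δy = -2.279 × (-0.0165) = +0.0376035.
ΔP ≈ 82.23 × (+0.0376035) = +3.092135805.

+A$3.09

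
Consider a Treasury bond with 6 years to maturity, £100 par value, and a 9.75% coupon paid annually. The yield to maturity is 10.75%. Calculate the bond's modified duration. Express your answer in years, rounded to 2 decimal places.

4.32 years

Periodic yield y = 0.1075. First find Macaulay duration:
  t   CF        PV=CF/(1+0.1075)^t    t·PV
  1         9.75         8.8036         8.8036
  2         9.75         7.9491        15.8982
  3         9.75         7.1775        21.5325
  4         9.75         6.4808        25.9233
  5         9.75         5.8518        29.2588
  6       109.75        59.4761       356.8563
  Σ                     95.7388       458.2726
P = 95.7388; Macaulay duration = 458.2726 / 95.7388 = 4.78670 years.
Modified duration = D_Mac / (1 + y) = 4.78670 / 1.1075 = 4.32207 years.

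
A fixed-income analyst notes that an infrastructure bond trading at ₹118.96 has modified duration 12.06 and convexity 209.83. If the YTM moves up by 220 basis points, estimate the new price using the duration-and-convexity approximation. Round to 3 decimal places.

₹93.438

Duration effect: -D_mod·Δy = -12.06 × (+0.022) = -0.265320
Convexity effect: ½·C·(Δy)² = 0.5 × 209.83 × (0.022)² = +0.05077886
ΔP/P ≈ -0.265320 + 0.05077886 = -0.21454114
New price ≈ 118.96 × (1 - 0.21454114) = 93.4381859856.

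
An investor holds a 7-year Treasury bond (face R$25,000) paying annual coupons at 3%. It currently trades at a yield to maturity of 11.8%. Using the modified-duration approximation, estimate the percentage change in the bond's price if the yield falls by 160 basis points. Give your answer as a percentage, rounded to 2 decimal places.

Periodic yield y = 0.118. Modified duration first:
  t   CF        PV=CF/(1+0.118)^t    t·PV
  1       750.00       670.8408       670.8408
  2       750.00       600.0365     1,200.0730
  3       750.00       536.7053     1,610.1158
  4       750.00       480.0584     1,920.2335
  5       750.00       429.3903     2,146.9516
  6       750.00       384.0701     2,304.4203
  7    25,750.00    11,794.6378    82,562.4646
  Σ                 14,895.7391    92,415.0995
P = 14,895.7391; D_Mac = 6.20413 yrs; D_mod = 6.20413/(1+0.118) = 5.54931 yrs.
ΔP/P ≈ -D_mod · Δy = -5.54931 × (-0.016) = +0.088789 = +8.8789%.

+8.88%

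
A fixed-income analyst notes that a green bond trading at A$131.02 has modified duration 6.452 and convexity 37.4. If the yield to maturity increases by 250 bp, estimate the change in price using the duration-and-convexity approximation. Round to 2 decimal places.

Duration effect: -D_mod·Δy = -6.452 × (+0.025) = -0.161300
Convexity effect: ½·C·(Δy)² = 0.5 × 37.4 × (0.025)² = +0.0116875
ΔP/P ≈ -0.161300 + 0.0116875 = -0.1496125
ΔP ≈ 131.02 × (-0.1496125) = -19.60222975.

-A$19.60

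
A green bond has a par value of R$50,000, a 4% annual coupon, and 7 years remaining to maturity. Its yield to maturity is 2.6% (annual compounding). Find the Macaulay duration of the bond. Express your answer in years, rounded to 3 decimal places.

Periodic yield y = 0.026. Discount each cash flow and weight by its year:
  t   CF        PV=CF/(1+0.026)^t    t·PV
  1     2,000.00     1,949.3177     1,949.3177
  2     2,000.00     1,899.9198     3,799.8396
  3     2,000.00     1,851.7737     5,555.3211
  4     2,000.00     1,804.8477     7,219.3907
  5     2,000.00     1,759.1108     8,795.5539
  6     2,000.00     1,714.5329    10,287.1976
  7    52,000.00    43,448.2029   304,137.4205
  Σ                 54,427.7056   341,744.0412
Price P = Σ PV = 54,427.7056.
Macaulay duration = Σ(t·PV) / P = 341,744.0412 / 54,427.7056 = 6.27886 years.

6.279 years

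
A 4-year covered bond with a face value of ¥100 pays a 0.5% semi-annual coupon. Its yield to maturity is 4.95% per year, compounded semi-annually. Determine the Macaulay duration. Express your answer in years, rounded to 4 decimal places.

Periodic yield y = 0.02475. Discount each cash flow and weight by its period:
  t   CF        PV=CF/(1+0.02475)^t    t·PV
  1         0.25         0.2440         0.2440
  2         0.25         0.2381         0.4761
  3         0.25         0.2323         0.6970
  4         0.25         0.2267         0.9068
  5         0.25         0.2212         1.1062
  6         0.25         0.2159         1.2953
  7         0.25         0.2107         1.4747
  8       100.25        82.4406       659.5245
  Σ                     84.0294       665.7247
Price P = Σ PV = 84.0294.
Macaulay duration = Σ(t·PV) / P = 665.7247 / 84.0294 = 7.92252 half-year periods.
In years: 7.92252 / 2 = 3.96126 years.

3.9613 years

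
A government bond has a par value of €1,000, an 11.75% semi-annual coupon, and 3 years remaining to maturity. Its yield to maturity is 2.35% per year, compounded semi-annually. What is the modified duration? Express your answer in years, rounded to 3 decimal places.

2.632 years

Periodic yield y = 0.01175. First find Macaulay duration:
  t   CF        PV=CF/(1+0.01175)^t    t·PV
  1        58.75        58.0677        58.0677
  2        58.75        57.3933       114.7867
  3        58.75        56.7268       170.1804
  4        58.75        56.0680       224.2720
  5        58.75        55.4168       277.0842
  6     1,058.75       987.0841     5,922.5044
  Σ                  1,270.7567     6,766.8954
P = 1,270.7567; Macaulay duration = 6,766.8954 / 1,270.7567 = 5.32509 half-year periods = 2.66255 years.
Modified duration = D_Mac / (1 + y) = 2.66255 / 1.01175 = 2.63162 years.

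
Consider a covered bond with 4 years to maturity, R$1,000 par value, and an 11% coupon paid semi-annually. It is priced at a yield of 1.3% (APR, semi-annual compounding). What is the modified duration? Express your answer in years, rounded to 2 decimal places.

Periodic yield y = 0.0065. First find Macaulay duration:
  t   CF        PV=CF/(1+0.0065)^t    t·PV
  1        55.00        54.6448        54.6448
  2        55.00        54.2919       108.5838
  3        55.00        53.9413       161.8239
  4        55.00        53.5929       214.3718
  5        55.00        53.2468       266.2342
  6        55.00        52.9030       317.4178
  7        55.00        52.5613       367.9292
  8     1,055.00     1,001.7105     8,013.6840
  Σ                  1,376.8926     9,504.6894
P = 1,376.8926; Macaulay duration = 9,504.6894 / 1,376.8926 = 6.90300 half-year periods = 3.45150 years.
Modified duration = D_Mac / (1 + y) = 3.45150 / 1.0065 = 3.42921 years.

3.43 years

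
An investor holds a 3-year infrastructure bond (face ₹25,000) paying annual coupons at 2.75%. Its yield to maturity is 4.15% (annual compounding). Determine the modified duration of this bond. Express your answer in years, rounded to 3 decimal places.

Periodic yield y = 0.0415. First find Macaulay duration:
  t   CF        PV=CF/(1+0.0415)^t    t·PV
  1       687.50       660.1056       660.1056
  2       687.50       633.8028     1,267.6056
  3    25,687.50    22,737.5683    68,212.7049
  Σ                 24,031.4767    70,140.4161
P = 24,031.4767; Macaulay duration = 70,140.4161 / 24,031.4767 = 2.91869 years.
Modified duration = D_Mac / (1 + y) = 2.91869 / 1.0415 = 2.80239 years.

2.802 years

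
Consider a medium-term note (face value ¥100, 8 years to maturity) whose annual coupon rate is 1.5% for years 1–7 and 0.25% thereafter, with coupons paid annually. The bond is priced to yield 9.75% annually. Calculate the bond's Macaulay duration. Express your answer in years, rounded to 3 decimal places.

Periodic yield y = 0.0975. Discount each cash flow and weight by its year:
  t   CF        PV=CF/(1+0.0975)^t    t·PV
  1         1.50         1.3667         1.3667
  2         1.50         1.2453         2.4906
  3         1.50         1.1347         3.4041
  4         1.50         1.0339         4.1355
  5         1.50         0.9420         4.7102
  6         1.50         0.8583         5.1501
  7         1.50         0.7821         5.4747
  8       100.25        47.6264       381.0115
  Σ                     54.9896       407.7435
Price P = Σ PV = 54.9896.
Macaulay duration = Σ(t·PV) / P = 407.7435 / 54.9896 = 7.41492 years.

7.415 years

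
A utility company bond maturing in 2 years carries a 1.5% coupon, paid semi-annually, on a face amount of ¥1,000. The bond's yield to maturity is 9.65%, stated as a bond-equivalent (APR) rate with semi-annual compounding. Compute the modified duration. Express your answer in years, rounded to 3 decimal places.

Periodic yield y = 0.04825. First find Macaulay duration:
  t   CF        PV=CF/(1+0.04825)^t    t·PV
  1         7.50         7.1548         7.1548
  2         7.50         6.8255        13.6509
  3         7.50         6.5113        19.5339
  4     1,007.50       834.4217     3,337.6867
  Σ                    854.9132     3,378.0262
P = 854.9132; Macaulay duration = 3,378.0262 / 854.9132 = 3.95131 half-year periods = 1.97565 years.
Modified duration = D_Mac / (1 + y) = 1.97565 / 1.04825 = 1.88472 years.

1.885 years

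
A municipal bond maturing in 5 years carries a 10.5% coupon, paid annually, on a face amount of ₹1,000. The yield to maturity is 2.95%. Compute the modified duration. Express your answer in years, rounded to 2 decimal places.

4.14 years

Periodic yield y = 0.0295. First find Macaulay duration:
  t   CF        PV=CF/(1+0.0295)^t    t·PV
  1       105.00       101.9913       101.9913
  2       105.00        99.0687       198.1375
  3       105.00        96.2299       288.6898
  4       105.00        93.4725       373.8900
  5     1,105.00       955.4996     4,777.4982
  Σ                  1,346.2621     5,740.2067
P = 1,346.2621; Macaulay duration = 5,740.2067 / 1,346.2621 = 4.26381 years.
Modified duration = D_Mac / (1 + y) = 4.26381 / 1.0295 = 4.14163 years.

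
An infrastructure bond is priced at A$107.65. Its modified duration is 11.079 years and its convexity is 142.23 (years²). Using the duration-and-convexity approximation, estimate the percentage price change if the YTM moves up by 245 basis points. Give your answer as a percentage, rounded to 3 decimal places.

Duration effect: -D_mod·Δy = -11.079 × (+0.0245) = -0.2714355
Convexity effect: ½·C·(Δy)² = 0.5 × 142.23 × (0.0245)² = +0.04268677875
ΔP/P ≈ -0.2714355 + 0.04268677875 = -0.22874872125
= -22.874872125%.

-22.875%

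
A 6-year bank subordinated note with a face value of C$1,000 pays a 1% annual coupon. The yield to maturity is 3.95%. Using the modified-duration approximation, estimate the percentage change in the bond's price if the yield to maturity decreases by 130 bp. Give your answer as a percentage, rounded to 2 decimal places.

Periodic yield y = 0.0395. Modified duration first:
  t   CF        PV=CF/(1+0.0395)^t    t·PV
  1        10.00         9.6200         9.6200
  2        10.00         9.2545        18.5089
  3        10.00         8.9028        26.7084
  4        10.00         8.5645        34.2580
  5        10.00         8.2391        41.1953
  6     1,010.00       800.5241     4,803.1446
  Σ                    845.1049     4,933.4352
P = 845.1049; D_Mac = 5.83766 yrs; D_mod = 5.83766/(1+0.0395) = 5.61583 yrs.
ΔP/P ≈ -D_mod · Δy = -5.61583 × (-0.013) = +0.073006 = +7.3006%.

+7.30%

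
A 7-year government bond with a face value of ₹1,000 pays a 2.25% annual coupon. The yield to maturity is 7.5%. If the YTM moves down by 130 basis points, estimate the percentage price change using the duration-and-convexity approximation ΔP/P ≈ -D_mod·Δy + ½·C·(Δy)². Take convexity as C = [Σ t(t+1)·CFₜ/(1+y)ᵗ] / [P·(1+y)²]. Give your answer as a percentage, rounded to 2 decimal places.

+8.18%

With y = 0.075:
  t   CF        PV=CF/(1+0.075)^t    t·PV        t(t+1)·PV
  1        22.50        20.9302        20.9302          41.8605
  2        22.50        19.4700        38.9400         116.8199
  3        22.50        18.1116        54.3348         217.3394
  4        22.50        16.8480        67.3920         336.9602
  5        22.50        15.6726        78.3628         470.1771
  6        22.50        14.5791        87.4748         612.3236
  7     1,022.50       616.3169     4,314.2182      34,513.7456
  Σ                    721.9284     4,661.6529      36,309.2263
P = 721.9284; D_Mac = 6.45722 yrs; D_mod = 6.00672 yrs; C = 43.52171.
Duration effect: -6.00672 × (-0.013) = +0.078087
Convexity effect: 0.5 × 43.52171 × (-0.013)² = +0.0036776
ΔP/P ≈ +0.078087 + 0.0036776 = +0.081765 = +8.1765%.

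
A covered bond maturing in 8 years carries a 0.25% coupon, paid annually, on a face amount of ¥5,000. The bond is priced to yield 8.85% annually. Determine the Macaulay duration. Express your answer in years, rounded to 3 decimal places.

7.895 years

Periodic yield y = 0.0885. Discount each cash flow and weight by its year:
  t   CF        PV=CF/(1+0.0885)^t    t·PV
  1        12.50        11.4837        11.4837
  2        12.50        10.5500        21.1000
  3        12.50         9.6923        29.0768
  4        12.50         8.9042        35.6169
  5        12.50         8.1803        40.9014
  6        12.50         7.5152        45.0911
  7        12.50         6.9042        48.3291
  8     5,012.50     2,543.4718    20,347.7740
  Σ                  2,606.7016    20,579.3730
Price P = Σ PV = 2,606.7016.
Macaulay duration = Σ(t·PV) / P = 20,579.3730 / 2,606.7016 = 7.89479 years.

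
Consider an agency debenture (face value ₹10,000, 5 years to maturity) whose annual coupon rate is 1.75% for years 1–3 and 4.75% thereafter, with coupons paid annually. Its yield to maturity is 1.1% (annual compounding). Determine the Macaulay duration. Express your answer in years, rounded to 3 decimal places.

4.816 years

Periodic yield y = 0.011. Discount each cash flow and weight by its year:
  t   CF        PV=CF/(1+0.011)^t    t·PV
  1       175.00       173.0959       173.0959
  2       175.00       171.2126       342.4252
  3       175.00       169.3498       508.0493
  4       475.00       454.6623     1,818.6494
  5    10,475.00     9,917.4097    49,587.0484
  Σ                 10,885.7303    52,429.2682
Price P = Σ PV = 10,885.7303.
Macaulay duration = Σ(t·PV) / P = 52,429.2682 / 10,885.7303 = 4.81633 years.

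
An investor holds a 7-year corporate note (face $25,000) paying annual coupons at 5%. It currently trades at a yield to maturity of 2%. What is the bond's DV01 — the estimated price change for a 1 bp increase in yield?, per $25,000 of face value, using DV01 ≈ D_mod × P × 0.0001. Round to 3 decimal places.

$18.046

Periodic yield y = 0.02.
  t   CF        PV=CF/(1+0.02)^t    t·PV
  1     1,250.00     1,225.4902     1,225.4902
  2     1,250.00     1,201.4610     2,402.9220
  3     1,250.00     1,177.9029     3,533.7088
  4     1,250.00     1,154.8068     4,619.2271
  5     1,250.00     1,132.1635     5,660.8176
  6     1,250.00     1,109.9642     6,659.7854
  7    26,250.00    22,852.2047   159,965.4328
  Σ                 29,853.9933   184,067.3838
P = 29,853.9933; D_Mac = 6.16559 yrs; D_mod = 6.04469 yrs.
DV01 ≈ 6.04469 × 29,853.9933 × 0.0001 = 18.045822.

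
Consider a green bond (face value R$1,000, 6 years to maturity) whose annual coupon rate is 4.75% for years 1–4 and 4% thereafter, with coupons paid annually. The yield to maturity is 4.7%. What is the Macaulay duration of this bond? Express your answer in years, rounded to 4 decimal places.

5.3590 years

Periodic yield y = 0.047. Discount each cash flow and weight by its year:
  t   CF        PV=CF/(1+0.047)^t    t·PV
  1        47.50        45.3677        45.3677
  2        47.50        43.3312        86.6623
  3        47.50        41.3860       124.1580
  4        47.50        39.5282       158.1127
  5        40.00        31.7926       158.9632
  6     1,040.00       789.5020     4,737.0122
  Σ                    990.9077     5,310.2762
Price P = Σ PV = 990.9077.
Macaulay duration = Σ(t·PV) / P = 5,310.2762 / 990.9077 = 5.35900 years.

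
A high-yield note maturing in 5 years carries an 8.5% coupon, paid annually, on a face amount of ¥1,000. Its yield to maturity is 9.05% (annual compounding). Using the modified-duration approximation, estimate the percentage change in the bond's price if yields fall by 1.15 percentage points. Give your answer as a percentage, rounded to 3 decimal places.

Periodic yield y = 0.0905. Modified duration first:
  t   CF        PV=CF/(1+0.0905)^t    t·PV
  1        85.00        77.9459        77.9459
  2        85.00        71.4772       142.9544
  3        85.00        65.5454       196.6361
  4        85.00        60.1058       240.4231
  5     1,085.00       703.5604     3,517.8020
  Σ                    978.6346     4,175.7615
P = 978.6346; D_Mac = 4.26693 yrs; D_mod = 4.26693/(1+0.0905) = 3.91282 yrs.
ΔP/P ≈ -D_mod · Δy = -3.91282 × (-0.0115) = +0.044997 = +4.4997%.

+4.500%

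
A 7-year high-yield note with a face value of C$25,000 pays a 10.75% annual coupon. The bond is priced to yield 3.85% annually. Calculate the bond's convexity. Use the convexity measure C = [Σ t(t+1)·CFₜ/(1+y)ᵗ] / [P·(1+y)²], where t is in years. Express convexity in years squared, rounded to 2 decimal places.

37.76

With y = 0.0385:
  t   CF        PV=CF/(1+0.0385)^t    t·PV        t(t+1)·PV
  1     2,687.50     2,587.8671     2,587.8671       5,175.7342
  2     2,687.50     2,491.9279     4,983.8558      14,951.5674
  3     2,687.50     2,399.5454     7,198.6362      28,794.5447
  4     2,687.50     2,310.5878     9,242.3511      46,211.7553
  5     2,687.50     2,224.9280    11,124.6402      66,747.8411
  6     2,687.50     2,142.4439    12,854.6637      89,982.6457
  7    27,687.50    21,253.8806   148,777.1645   1,190,217.3163
  Σ                 35,411.1808   196,769.1785   1,442,081.4047
P = 35,411.1808.
Convexity = Σ t(t+1)·PV / [P·(1+y)²] = 1,442,081.4047 / (35,411.1808 × 1.078482) = 37.76038.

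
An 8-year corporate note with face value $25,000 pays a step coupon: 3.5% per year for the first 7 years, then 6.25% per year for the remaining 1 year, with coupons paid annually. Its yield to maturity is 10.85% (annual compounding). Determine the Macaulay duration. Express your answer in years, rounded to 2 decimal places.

Periodic yield y = 0.1085. Discount each cash flow and weight by its year:
  t   CF        PV=CF/(1+0.1085)^t    t·PV
  1       875.00       789.3550       789.3550
  2       875.00       712.0929     1,424.1858
  3       875.00       642.3932     1,927.1797
  4       875.00       579.5158     2,318.0631
  5       875.00       522.7928     2,613.9638
  6       875.00       471.6218     2,829.7308
  7       875.00       425.4594     2,978.2161
  8    26,562.50    11,651.5410    93,212.3280
  Σ                 15,794.7719   108,093.0223
Price P = Σ PV = 15,794.7719.
Macaulay duration = Σ(t·PV) / P = 108,093.0223 / 15,794.7719 = 6.84360 years.

6.84 years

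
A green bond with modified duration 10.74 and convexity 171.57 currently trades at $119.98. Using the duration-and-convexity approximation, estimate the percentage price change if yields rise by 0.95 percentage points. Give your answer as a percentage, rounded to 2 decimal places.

-9.43%

Duration effect: -D_mod·Δy = -10.74 × (+0.0095) = -0.102030
Convexity effect: ½·C·(Δy)² = 0.5 × 171.57 × (0.0095)² = +0.00774209625
ΔP/P ≈ -0.102030 + 0.00774209625 = -0.09428790375
= -9.428790375%.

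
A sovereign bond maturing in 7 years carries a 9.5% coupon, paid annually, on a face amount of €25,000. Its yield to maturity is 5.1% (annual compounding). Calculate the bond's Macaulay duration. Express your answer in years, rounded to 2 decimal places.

5.60 years

Periodic yield y = 0.051. Discount each cash flow and weight by its year:
  t   CF        PV=CF/(1+0.051)^t    t·PV
  1     2,375.00     2,259.7526     2,259.7526
  2     2,375.00     2,150.0976     4,300.1953
  3     2,375.00     2,045.7637     6,137.2911
  4     2,375.00     1,946.4926     7,785.9703
  5     2,375.00     1,852.0386     9,260.1930
  6     2,375.00     1,762.1680    10,573.0082
  7    27,375.00    19,325.6948   135,279.8633
  Σ                 31,342.0079   175,596.2737
Price P = Σ PV = 31,342.0079.
Macaulay duration = Σ(t·PV) / P = 175,596.2737 / 31,342.0079 = 5.60259 years.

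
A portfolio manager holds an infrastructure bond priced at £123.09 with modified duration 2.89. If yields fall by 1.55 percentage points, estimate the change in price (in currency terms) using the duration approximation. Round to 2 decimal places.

Duration approximation: ΔP/P ≈ -D_mod · Δy = -2.89 × (-0.0155) = +0.044795.
ΔP ≈ 123.09 × (+0.044795) = +5.51381655.

+£5.51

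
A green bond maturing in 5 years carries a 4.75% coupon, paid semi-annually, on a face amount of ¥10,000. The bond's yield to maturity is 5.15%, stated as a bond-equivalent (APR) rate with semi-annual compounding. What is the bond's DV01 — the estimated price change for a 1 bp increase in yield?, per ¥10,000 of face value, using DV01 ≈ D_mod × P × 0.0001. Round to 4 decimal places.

¥4.3142

Periodic yield y = 0.02575.
  t   CF        PV=CF/(1+0.02575)^t    t·PV
  1       237.50       231.5379       231.5379
  2       237.50       225.7255       451.4509
  3       237.50       220.0590       660.1769
  4       237.50       214.5347       858.1387
  5       237.50       209.1491     1,045.7455
  6       237.50       203.8987     1,223.3922
  7       237.50       198.7801     1,391.4608
  8       237.50       193.7900     1,550.3202
  9       237.50       188.9252     1,700.3268
  10   10,237.50     7,939.2350    79,392.3502
  Σ                  9,825.6351    88,504.9000
P = 9,825.6351; D_Mac = 9.00755 half-year periods = 4.50378 yrs; D_mod = 4.39071 yrs.
DV01 ≈ 4.39071 × 9,825.6351 × 0.0001 = 4.314155.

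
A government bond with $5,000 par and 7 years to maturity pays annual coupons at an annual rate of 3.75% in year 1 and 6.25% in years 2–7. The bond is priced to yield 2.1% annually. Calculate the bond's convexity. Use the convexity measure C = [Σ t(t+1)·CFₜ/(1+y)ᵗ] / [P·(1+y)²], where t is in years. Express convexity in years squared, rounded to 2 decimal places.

With y = 0.021:
  t   CF        PV=CF/(1+0.021)^t    t·PV        t(t+1)·PV
  1       187.50       183.6435       183.6435         367.2870
  2       312.50       299.7772       599.5543       1,798.6629
  3       312.50       293.6113       880.8340       3,523.3358
  4       312.50       287.5723     1,150.2892       5,751.4460
  5       312.50       281.6575     1,408.2875       8,449.7248
  6       312.50       275.8643     1,655.1861      11,586.3024
  7     5,312.50     4,593.2359    32,152.6511     257,221.2092
  Σ                  6,215.3620    38,030.4456     288,697.9682
P = 6,215.3620.
Convexity = Σ t(t+1)·PV / [P·(1+y)²] = 288,697.9682 / (6,215.3620 × 1.042441) = 44.55801.

44.56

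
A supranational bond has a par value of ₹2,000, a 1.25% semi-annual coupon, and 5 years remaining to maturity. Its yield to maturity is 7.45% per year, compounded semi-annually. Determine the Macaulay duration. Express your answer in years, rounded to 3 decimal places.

4.834 years

Periodic yield y = 0.03725. Discount each cash flow and weight by its period:
  t   CF        PV=CF/(1+0.03725)^t    t·PV
  1        12.50        12.0511        12.0511
  2        12.50        11.6183        23.2366
  3        12.50        11.2011        33.6032
  4        12.50        10.7988        43.1953
  5        12.50        10.4110        52.0550
  6        12.50        10.0371        60.2228
  7        12.50         9.6767        67.7367
  8        12.50         9.3292        74.6333
  9        12.50         8.9941        80.9471
  10    2,012.50     1,396.0515    13,960.5155
  Σ                  1,490.1689    14,408.1966
Price P = Σ PV = 1,490.1689.
Macaulay duration = Σ(t·PV) / P = 14,408.1966 / 1,490.1689 = 9.66883 half-year periods.
In years: 9.66883 / 2 = 4.83442 years.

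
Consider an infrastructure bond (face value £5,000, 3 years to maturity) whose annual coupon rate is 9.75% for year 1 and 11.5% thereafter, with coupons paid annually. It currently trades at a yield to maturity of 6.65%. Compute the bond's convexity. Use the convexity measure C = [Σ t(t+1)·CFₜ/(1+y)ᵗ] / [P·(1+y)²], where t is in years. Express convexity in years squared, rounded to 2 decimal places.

With y = 0.0665:
  t   CF        PV=CF/(1+0.0665)^t    t·PV        t(t+1)·PV
  1       487.50       457.1027       457.1027         914.2053
  2       575.00       505.5291     1,011.0581       3,033.1744
  3     5,575.00     4,595.8124    13,787.4372      55,149.7488
  Σ                  5,558.4441    15,255.5980      59,097.1285
P = 5,558.4441.
Convexity = Σ t(t+1)·PV / [P·(1+y)²] = 59,097.1285 / (5,558.4441 × 1.137422) = 9.34741.

9.35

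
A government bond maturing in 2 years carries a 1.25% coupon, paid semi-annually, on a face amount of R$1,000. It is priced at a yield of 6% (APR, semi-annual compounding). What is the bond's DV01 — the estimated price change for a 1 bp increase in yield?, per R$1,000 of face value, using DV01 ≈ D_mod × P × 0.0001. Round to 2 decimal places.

R$0.18

Periodic yield y = 0.03.
  t   CF        PV=CF/(1+0.03)^t    t·PV
  1         6.25         6.0680         6.0680
  2         6.25         5.8912        11.7824
  3         6.25         5.7196        17.1589
  4     1,006.25       894.0401     3,576.1604
  Σ                    911.7189     3,611.1697
P = 911.7189; D_Mac = 3.96084 half-year periods = 1.98042 yrs; D_mod = 1.92274 yrs.
DV01 ≈ 1.92274 × 911.7189 × 0.0001 = 0.175299.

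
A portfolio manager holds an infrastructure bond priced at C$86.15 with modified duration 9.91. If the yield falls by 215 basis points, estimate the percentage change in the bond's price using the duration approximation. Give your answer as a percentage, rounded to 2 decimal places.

+21.31%

Duration approximation: ΔP/P ≈ -D_mod · Δy = -9.91 × (-0.0215) = +0.213065.
As a percentage: +21.3065%.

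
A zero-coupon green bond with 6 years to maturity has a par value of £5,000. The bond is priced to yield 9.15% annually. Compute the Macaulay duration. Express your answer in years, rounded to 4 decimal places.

A zero-coupon bond has a single cash flow at maturity, so its Macaulay duration equals its maturity: 6 years.

6.0000 years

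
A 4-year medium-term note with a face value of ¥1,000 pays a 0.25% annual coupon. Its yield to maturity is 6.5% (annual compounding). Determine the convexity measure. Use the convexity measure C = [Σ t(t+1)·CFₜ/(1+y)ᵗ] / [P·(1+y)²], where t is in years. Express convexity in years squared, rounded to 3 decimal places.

With y = 0.065:
  t   CF        PV=CF/(1+0.065)^t    t·PV        t(t+1)·PV
  1         2.50         2.3474         2.3474           4.6948
  2         2.50         2.2041         4.4083          13.2249
  3         2.50         2.0696         6.2089          24.8355
  4     1,002.50       779.2664     3,117.0656      15,585.3280
  Σ                    785.8876     3,130.0302      15,628.0832
P = 785.8876.
Convexity = Σ t(t+1)·PV / [P·(1+y)²] = 15,628.0832 / (785.8876 × 1.134225) = 17.53259.

17.533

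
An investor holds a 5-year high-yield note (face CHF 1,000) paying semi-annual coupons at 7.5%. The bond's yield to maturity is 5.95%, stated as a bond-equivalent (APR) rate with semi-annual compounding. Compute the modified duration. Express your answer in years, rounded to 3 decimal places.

Periodic yield y = 0.02975. First find Macaulay duration:
  t   CF        PV=CF/(1+0.02975)^t    t·PV
  1        37.50        36.4166        36.4166
  2        37.50        35.3645        70.7290
  3        37.50        34.3428       103.0284
  4        37.50        33.3506       133.4025
  5        37.50        32.3871       161.9356
  6        37.50        31.4514       188.7086
  7        37.50        30.5428       213.7995
  8        37.50        29.6604       237.2831
  9        37.50        28.8035       259.2314
  10    1,037.50       773.8737     7,738.7372
  Σ                  1,066.1935     9,143.2720
P = 1,066.1935; Macaulay duration = 9,143.2720 / 1,066.1935 = 8.57562 half-year periods = 4.28781 years.
Modified duration = D_Mac / (1 + y) = 4.28781 / 1.02975 = 4.16393 years.

4.164 years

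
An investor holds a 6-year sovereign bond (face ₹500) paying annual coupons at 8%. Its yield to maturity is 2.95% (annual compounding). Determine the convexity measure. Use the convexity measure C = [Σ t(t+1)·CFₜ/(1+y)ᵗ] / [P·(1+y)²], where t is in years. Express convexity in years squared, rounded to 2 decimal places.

31.91

With y = 0.0295:
  t   CF        PV=CF/(1+0.0295)^t    t·PV        t(t+1)·PV
  1        40.00        38.8538        38.8538          77.7076
  2        40.00        37.7405        75.4809         226.4428
  3        40.00        36.6590       109.9771         439.9083
  4        40.00        35.6086       142.4343         712.1715
  5        40.00        34.5882       172.9411       1,037.6467
  6       540.00       453.5609     2,721.3657      19,049.5598
  Σ                    637.0111     3,261.0529      21,543.4367
P = 637.0111.
Convexity = Σ t(t+1)·PV / [P·(1+y)²] = 21,543.4367 / (637.0111 × 1.059870) = 31.90916.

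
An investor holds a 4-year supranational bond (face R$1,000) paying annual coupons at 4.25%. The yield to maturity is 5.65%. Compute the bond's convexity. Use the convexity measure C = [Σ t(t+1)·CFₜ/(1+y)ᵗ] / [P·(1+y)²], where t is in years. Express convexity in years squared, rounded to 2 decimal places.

16.46

With y = 0.0565:
  t   CF        PV=CF/(1+0.0565)^t    t·PV        t(t+1)·PV
  1        42.50        40.2272        40.2272          80.4543
  2        42.50        38.0759        76.1518         228.4553
  3        42.50        36.0396       108.1189         432.4757
  4     1,042.50       836.7545     3,347.0180      16,735.0901
  Σ                    951.0972     3,571.5158      17,476.4753
P = 951.0972.
Convexity = Σ t(t+1)·PV / [P·(1+y)²] = 17,476.4753 / (951.0972 × 1.116192) = 16.46228.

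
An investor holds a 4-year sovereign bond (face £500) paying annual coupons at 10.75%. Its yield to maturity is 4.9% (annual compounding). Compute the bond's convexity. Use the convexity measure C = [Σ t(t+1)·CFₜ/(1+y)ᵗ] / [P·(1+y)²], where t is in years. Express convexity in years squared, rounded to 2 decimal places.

15.20

With y = 0.049:
  t   CF        PV=CF/(1+0.049)^t    t·PV        t(t+1)·PV
  1        53.75        51.2393        51.2393         102.4786
  2        53.75        48.8458        97.6917         293.0750
  3        53.75        46.5642       139.6926         558.7702
  4       553.75       457.3111     1,829.2446       9,146.2229
  Σ                    603.9604     2,117.8681      10,100.5467
P = 603.9604.
Convexity = Σ t(t+1)·PV / [P·(1+y)²] = 10,100.5467 / (603.9604 × 1.100401) = 15.19796.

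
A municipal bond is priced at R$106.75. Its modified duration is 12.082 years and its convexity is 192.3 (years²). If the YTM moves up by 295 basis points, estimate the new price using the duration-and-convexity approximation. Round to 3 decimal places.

R$77.635

Duration effect: -D_mod·Δy = -12.082 × (+0.0295) = -0.356419
Convexity effect: ½·C·(Δy)² = 0.5 × 192.3 × (0.0295)² = +0.0836745375
ΔP/P ≈ -0.356419 + 0.0836745375 = -0.2727444625
New price ≈ 106.75 × (1 - 0.2727444625) = 77.634528628125.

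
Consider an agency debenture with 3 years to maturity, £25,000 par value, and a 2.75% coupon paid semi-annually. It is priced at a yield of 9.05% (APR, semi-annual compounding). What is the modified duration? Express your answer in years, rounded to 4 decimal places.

2.7637 years

Periodic yield y = 0.04525. First find Macaulay duration:
  t   CF        PV=CF/(1+0.04525)^t    t·PV
  1       343.75       328.8687       328.8687
  2       343.75       314.6316       629.2632
  3       343.75       301.0109       903.0326
  4       343.75       287.9798     1,151.9191
  5       343.75       275.5128     1,377.5641
  6    25,343.75    19,433.4460   116,600.6762
  Σ                 20,941.4498   120,991.3240
P = 20,941.4498; Macaulay duration = 120,991.3240 / 20,941.4498 = 5.77760 half-year periods = 2.88880 years.
Modified duration = D_Mac / (1 + y) = 2.88880 / 1.04525 = 2.76374 years.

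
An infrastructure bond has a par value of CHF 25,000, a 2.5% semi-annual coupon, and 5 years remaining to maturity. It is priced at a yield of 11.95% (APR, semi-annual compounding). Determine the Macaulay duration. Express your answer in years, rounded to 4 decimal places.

4.6484 years

Periodic yield y = 0.05975. Discount each cash flow and weight by its period:
  t   CF        PV=CF/(1+0.05975)^t    t·PV
  1       312.50       294.8809       294.8809
  2       312.50       278.2551       556.5102
  3       312.50       262.5668       787.7003
  4       312.50       247.7629       991.0517
  5       312.50       233.7937     1,168.9687
  6       312.50       220.6122     1,323.6730
  7       312.50       208.1738     1,457.2165
  8       312.50       196.4367     1,571.4936
  9       312.50       185.3614     1,668.2522
  10   25,312.50    14,167.7468   141,677.4685
  Σ                 16,295.5903   151,497.2156
Price P = Σ PV = 16,295.5903.
Macaulay duration = Σ(t·PV) / P = 151,497.2156 / 16,295.5903 = 9.29682 half-year periods.
In years: 9.29682 / 2 = 4.64841 years.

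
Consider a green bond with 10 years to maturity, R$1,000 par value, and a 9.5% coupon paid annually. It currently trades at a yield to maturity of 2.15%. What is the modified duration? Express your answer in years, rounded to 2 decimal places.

Periodic yield y = 0.0215. First find Macaulay duration:
  t   CF        PV=CF/(1+0.0215)^t    t·PV
  1        95.00        93.0005        93.0005
  2        95.00        91.0431       182.0861
  3        95.00        89.1268       267.3805
  4        95.00        87.2509       349.0038
  5        95.00        85.4145       427.0726
  6        95.00        83.6168       501.7006
  7        95.00        81.8568       572.9979
  8        95.00        80.1340       641.0717
  9        95.00        78.4473       706.0261
  10    1,095.00       885.1776     8,851.7759
  Σ                  1,655.0684    12,592.1158
P = 1,655.0684; Macaulay duration = 12,592.1158 / 1,655.0684 = 7.60821 years.
Modified duration = D_Mac / (1 + y) = 7.60821 / 1.0215 = 7.44808 years.

7.45 years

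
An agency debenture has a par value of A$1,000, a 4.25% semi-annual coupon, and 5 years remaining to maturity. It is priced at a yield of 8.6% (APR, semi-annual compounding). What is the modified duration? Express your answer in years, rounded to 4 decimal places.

4.3164 years

Periodic yield y = 0.043. First find Macaulay duration:
  t   CF        PV=CF/(1+0.043)^t    t·PV
  1        21.25        20.3739        20.3739
  2        21.25        19.5340        39.0679
  3        21.25        18.7286        56.1859
  4        21.25        17.9565        71.8260
  5        21.25        17.2162        86.0810
  6        21.25        16.5064        99.0386
  7        21.25        15.8259       110.7814
  8        21.25        15.1735       121.3876
  9        21.25        14.5479       130.9311
  10    1,021.25       670.3305     6,703.3051
  Σ                    826.1934     7,438.9785
P = 826.1934; Macaulay duration = 7,438.9785 / 826.1934 = 9.00392 half-year periods = 4.50196 years.
Modified duration = D_Mac / (1 + y) = 4.50196 / 1.043 = 4.31636 years.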